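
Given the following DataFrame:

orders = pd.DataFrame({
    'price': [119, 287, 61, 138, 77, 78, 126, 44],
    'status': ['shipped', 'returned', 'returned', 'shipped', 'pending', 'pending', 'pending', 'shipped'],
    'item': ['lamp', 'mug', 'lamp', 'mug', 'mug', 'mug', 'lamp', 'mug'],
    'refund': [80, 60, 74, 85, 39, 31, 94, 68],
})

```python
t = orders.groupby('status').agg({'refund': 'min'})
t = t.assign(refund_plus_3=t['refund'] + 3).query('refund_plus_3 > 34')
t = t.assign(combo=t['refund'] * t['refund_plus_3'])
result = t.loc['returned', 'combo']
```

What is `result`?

3780

group by status, min of refund:
          refund
status          
pending       31
returned      60
shipped       68
add column refund_plus_3 = t['refund'] + 3:
          refund  refund_plus_3
status                         
pending       31             34
returned      60             63
shipped       68             71
filter rows where refund_plus_3 > 34:
          refund  refund_plus_3
status                         
returned      60             63
shipped       68             71
add column combo = t['refund'] * t['refund_plus_3']:
          refund  refund_plus_3  combo
status                                
returned      60             63   3780
shipped       68             71   4828
Then the value at row 'returned', column 'combo': 3780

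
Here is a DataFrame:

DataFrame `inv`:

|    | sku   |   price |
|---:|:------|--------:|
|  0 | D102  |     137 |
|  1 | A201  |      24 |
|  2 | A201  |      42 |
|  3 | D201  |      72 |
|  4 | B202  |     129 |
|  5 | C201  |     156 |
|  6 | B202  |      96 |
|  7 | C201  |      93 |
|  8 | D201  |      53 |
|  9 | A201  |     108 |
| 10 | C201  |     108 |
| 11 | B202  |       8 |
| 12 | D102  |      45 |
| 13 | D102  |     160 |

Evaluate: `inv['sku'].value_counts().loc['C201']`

3

value_counts of sku:
sku
D102    3
A201    3
B202    3
C201    3
D201    2
Name: count, dtype: int64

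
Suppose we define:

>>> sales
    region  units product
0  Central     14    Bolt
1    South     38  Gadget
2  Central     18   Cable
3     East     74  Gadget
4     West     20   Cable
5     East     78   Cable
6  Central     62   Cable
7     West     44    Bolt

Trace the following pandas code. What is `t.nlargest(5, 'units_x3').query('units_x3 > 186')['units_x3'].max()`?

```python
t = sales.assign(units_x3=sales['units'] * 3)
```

234

add column units_x3 = sales['units'] * 3:
    region  units product  units_x3
0  Central     14    Bolt        42
1    South     38  Gadget       114
2  Central     18   Cable        54
3     East     74  Gadget       222
4     West     20   Cable        60
5     East     78   Cable       234
6  Central     62   Cable       186
7     West     44    Bolt       132
take 5 rows with largest units_x3:
    region  units product  units_x3
5     East     78   Cable       234
3     East     74  Gadget       222
6  Central     62   Cable       186
7     West     44    Bolt       132
1    South     38  Gadget       114
filter rows where units_x3 > 186:
  region  units product  units_x3
5   East     78   Cable       234
3   East     74  Gadget       222
Finally, max of column 'units_x3' = 234.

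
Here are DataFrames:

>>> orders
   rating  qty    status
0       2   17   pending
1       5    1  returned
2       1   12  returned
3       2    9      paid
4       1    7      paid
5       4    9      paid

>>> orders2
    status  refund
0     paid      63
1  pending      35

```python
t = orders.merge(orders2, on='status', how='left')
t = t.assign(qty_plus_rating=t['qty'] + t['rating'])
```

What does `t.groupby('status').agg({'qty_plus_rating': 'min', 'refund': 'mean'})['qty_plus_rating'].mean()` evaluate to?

11.0

merge on 'status' (how='left') → 6 rows:
   rating  qty    status  refund
0       2   17   pending    35.0
1       5    1  returned     NaN
2       1   12  returned     NaN
3       2    9      paid    63.0
4       1    7      paid    63.0
5       4    9      paid    63.0
add column qty_plus_rating = t['qty'] + t['rating']:
   rating  qty    status  refund  qty_plus_rating
0       2   17   pending    35.0               19
1       5    1  returned     NaN                6
2       1   12  returned     NaN               13
3       2    9      paid    63.0               11
4       1    7      paid    63.0                8
5       4    9      paid    63.0               13
group by status: min(qty_plus_rating), mean(refund):
          qty_plus_rating  refund
status                           
paid                    8    63.0
pending                19    35.0
returned                6     NaN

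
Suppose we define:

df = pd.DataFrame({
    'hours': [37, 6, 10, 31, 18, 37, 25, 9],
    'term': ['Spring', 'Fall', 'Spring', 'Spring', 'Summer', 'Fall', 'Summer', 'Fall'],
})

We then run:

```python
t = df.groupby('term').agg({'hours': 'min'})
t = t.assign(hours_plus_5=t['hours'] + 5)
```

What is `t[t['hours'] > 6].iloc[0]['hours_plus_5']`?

group by term, min of hours:
        hours
term         
Fall        6
Spring     10
Summer     18
add column hours_plus_5 = t['hours'] + 5:
        hours  hours_plus_5
term                       
Fall        6            11
Spring     10            15
Summer     18            23
filter rows where hours > 6:
        hours  hours_plus_5
term                       
Spring     10            15
Summer     18            23
Taking the value at position 0, column 'hours_plus_5' gives 15.

15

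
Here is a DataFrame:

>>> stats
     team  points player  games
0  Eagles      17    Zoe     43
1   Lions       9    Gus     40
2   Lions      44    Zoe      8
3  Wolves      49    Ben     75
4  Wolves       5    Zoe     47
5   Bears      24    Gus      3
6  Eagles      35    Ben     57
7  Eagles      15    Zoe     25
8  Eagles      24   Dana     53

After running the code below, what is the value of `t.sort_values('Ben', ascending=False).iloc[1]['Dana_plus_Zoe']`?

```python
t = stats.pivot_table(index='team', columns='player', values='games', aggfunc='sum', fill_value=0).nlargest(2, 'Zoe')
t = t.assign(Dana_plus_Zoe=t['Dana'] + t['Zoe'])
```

121

pivot: rows=team, cols=player, sum(games):
player  Ben  Dana  Gus  Zoe
team                       
Bears     0     0    3    0
Eagles   57    53    0   68
Lions     0     0   40    8
Wolves   75     0    0   47
take 2 rows with largest Zoe:
player  Ben  Dana  Gus  Zoe
team                       
Eagles   57    53    0   68
Wolves   75     0    0   47
add column Dana_plus_Zoe = t['Dana'] + t['Zoe']:
player  Ben  Dana  Gus  Zoe  Dana_plus_Zoe
team                                      
Eagles   57    53    0   68            121
Wolves   75     0    0   47             47
sort by Ben descending:
player  Ben  Dana  Gus  Zoe  Dana_plus_Zoe
team                                      
Wolves   75     0    0   47             47
Eagles   57    53    0   68            121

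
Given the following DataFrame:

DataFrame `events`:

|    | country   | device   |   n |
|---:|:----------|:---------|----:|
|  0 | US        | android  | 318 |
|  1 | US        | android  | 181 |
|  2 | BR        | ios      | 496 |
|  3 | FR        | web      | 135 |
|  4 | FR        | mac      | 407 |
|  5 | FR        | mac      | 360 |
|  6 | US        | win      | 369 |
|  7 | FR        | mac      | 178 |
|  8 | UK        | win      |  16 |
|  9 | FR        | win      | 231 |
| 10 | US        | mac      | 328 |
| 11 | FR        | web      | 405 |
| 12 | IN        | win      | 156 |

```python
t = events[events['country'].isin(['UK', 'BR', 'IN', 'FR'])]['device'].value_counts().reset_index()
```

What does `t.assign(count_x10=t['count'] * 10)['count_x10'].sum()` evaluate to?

filter rows where country in ['UK', 'BR', 'IN', 'FR']:
   country device    n
2       BR    ios  496
3       FR    web  135
4       FR    mac  407
5       FR    mac  360
7       FR    mac  178
8       UK    win   16
9       FR    win  231
11      FR    web  405
12      IN    win  156
value_counts of device:
device
mac    3
win    3
web    2
ios    1
Name: count, dtype: int64
reset_index():
  device  count
0    mac      3
1    win      3
2    web      2
3    ios      1
add column count_x10 = t['count'] * 10:
  device  count  count_x10
0    mac      3         30
1    win      3         30
2    web      2         20
3    ios      1         10
So sum() = 90.

90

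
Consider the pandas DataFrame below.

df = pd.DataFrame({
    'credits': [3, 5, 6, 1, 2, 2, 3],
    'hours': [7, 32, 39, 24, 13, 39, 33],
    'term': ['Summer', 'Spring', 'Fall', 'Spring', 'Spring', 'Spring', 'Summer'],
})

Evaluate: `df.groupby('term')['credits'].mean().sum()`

group by term, mean of credits:
term
Fall      6.0
Spring    2.5
Summer    3.0
Name: credits, dtype: float64
So sum() = 11.5.

11.5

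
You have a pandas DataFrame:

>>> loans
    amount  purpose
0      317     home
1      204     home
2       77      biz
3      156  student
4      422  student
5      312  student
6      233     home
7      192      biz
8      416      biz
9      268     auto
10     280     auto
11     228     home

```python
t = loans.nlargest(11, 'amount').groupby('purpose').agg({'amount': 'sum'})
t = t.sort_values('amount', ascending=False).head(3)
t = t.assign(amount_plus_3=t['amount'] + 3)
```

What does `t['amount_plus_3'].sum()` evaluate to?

take 11 rows with largest amount:
    amount  purpose
4      422  student
8      416      biz
0      317     home
5      312  student
10     280     auto
9      268     auto
6      233     home
11     228     home
1      204     home
7      192      biz
3      156  student
group by purpose, sum of amount:
         amount
purpose        
auto        548
biz         608
home        982
student     890
sort by amount descending:
         amount
purpose        
home        982
student     890
biz         608
auto        548
take first 3 rows:
         amount
purpose        
home        982
student     890
biz         608
add column amount_plus_3 = t['amount'] + 3:
         amount  amount_plus_3
purpose                       
home        982            985
student     890            893
biz         608            611
Taking the sum of column 'amount_plus_3' gives 2489.

2489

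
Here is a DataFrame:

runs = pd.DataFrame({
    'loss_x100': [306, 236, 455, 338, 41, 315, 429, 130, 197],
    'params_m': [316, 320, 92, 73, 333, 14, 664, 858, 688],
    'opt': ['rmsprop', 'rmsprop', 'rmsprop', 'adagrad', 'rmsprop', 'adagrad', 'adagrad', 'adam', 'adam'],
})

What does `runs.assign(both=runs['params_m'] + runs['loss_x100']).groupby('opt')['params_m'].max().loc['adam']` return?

858

add column both = runs['params_m'] + runs['loss_x100']:
   loss_x100  params_m      opt  both
0        306       316  rmsprop   622
1        236       320  rmsprop   556
2        455        92  rmsprop   547
3        338        73  adagrad   411
4         41       333  rmsprop   374
5        315        14  adagrad   329
6        429       664  adagrad  1093
7        130       858     adam   988
8        197       688     adam   885
group by opt, max of params_m:
opt
adagrad    664
adam       858
rmsprop    333
Name: params_m, dtype: int64
Then the value at index 'adam': 858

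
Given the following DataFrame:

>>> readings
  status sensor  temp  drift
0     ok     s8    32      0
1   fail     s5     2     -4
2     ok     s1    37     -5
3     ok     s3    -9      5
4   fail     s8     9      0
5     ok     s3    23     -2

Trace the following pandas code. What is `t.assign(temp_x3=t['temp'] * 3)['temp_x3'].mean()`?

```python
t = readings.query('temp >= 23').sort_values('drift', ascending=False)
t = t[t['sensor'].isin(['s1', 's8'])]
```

filter rows where temp >= 23:
  status sensor  temp  drift
0     ok     s8    32      0
2     ok     s1    37     -5
5     ok     s3    23     -2
sort by drift descending:
  status sensor  temp  drift
0     ok     s8    32      0
5     ok     s3    23     -2
2     ok     s1    37     -5
filter rows where sensor in ['s1', 's8']:
  status sensor  temp  drift
0     ok     s8    32      0
2     ok     s1    37     -5
add column temp_x3 = t['temp'] * 3:
  status sensor  temp  drift  temp_x3
0     ok     s8    32      0       96
2     ok     s1    37     -5      111
Finally, mean of column 'temp_x3' = 103.5.

103.5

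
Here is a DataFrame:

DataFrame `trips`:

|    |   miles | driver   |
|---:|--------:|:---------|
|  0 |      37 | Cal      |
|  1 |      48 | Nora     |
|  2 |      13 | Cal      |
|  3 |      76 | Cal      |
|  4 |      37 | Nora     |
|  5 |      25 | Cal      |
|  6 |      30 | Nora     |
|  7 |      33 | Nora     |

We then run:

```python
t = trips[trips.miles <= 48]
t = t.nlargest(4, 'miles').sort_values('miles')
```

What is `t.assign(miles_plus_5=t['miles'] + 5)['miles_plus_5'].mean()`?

filter rows where miles <= 48:
   miles driver
0     37    Cal
1     48   Nora
2     13    Cal
4     37   Nora
5     25    Cal
6     30   Nora
7     33   Nora
take 4 rows with largest miles:
   miles driver
1     48   Nora
0     37    Cal
4     37   Nora
7     33   Nora
sort by miles:
   miles driver
7     33   Nora
0     37    Cal
4     37   Nora
1     48   Nora
add column miles_plus_5 = t['miles'] + 5:
   miles driver  miles_plus_5
7     33   Nora            38
0     37    Cal            42
4     37   Nora            42
1     48   Nora            53
Finally, mean of column 'miles_plus_5' = 43.75.

43.75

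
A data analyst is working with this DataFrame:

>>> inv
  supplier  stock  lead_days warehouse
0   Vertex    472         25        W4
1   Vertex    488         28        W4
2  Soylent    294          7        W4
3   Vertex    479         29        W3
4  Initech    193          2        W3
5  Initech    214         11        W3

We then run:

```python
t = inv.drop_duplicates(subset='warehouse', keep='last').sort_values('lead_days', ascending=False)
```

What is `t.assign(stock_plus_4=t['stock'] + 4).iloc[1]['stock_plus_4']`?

drop duplicate warehouse (keep=last):
  supplier  stock  lead_days warehouse
2  Soylent    294          7        W4
5  Initech    214         11        W3
sort by lead_days descending:
  supplier  stock  lead_days warehouse
5  Initech    214         11        W3
2  Soylent    294          7        W4
add column stock_plus_4 = t['stock'] + 4:
  supplier  stock  lead_days warehouse  stock_plus_4
5  Initech    214         11        W3           218
2  Soylent    294          7        W4           298

298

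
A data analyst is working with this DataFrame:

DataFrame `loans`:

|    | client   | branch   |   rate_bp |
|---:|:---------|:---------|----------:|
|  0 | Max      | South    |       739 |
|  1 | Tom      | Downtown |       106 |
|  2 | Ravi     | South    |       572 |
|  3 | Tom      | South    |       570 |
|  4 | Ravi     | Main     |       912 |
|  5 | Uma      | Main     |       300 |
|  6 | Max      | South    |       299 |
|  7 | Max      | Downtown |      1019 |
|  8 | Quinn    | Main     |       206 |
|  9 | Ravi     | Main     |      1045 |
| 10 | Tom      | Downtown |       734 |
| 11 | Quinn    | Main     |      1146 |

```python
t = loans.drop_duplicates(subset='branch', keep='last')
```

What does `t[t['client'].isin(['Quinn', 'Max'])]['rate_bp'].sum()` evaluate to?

1445

drop duplicate branch (keep=last):
   client    branch  rate_bp
6     Max     South      299
10    Tom  Downtown      734
11  Quinn      Main     1146
filter rows where client in ['Quinn', 'Max']:
   client branch  rate_bp
6     Max  South      299
11  Quinn   Main     1146
Hence 1445.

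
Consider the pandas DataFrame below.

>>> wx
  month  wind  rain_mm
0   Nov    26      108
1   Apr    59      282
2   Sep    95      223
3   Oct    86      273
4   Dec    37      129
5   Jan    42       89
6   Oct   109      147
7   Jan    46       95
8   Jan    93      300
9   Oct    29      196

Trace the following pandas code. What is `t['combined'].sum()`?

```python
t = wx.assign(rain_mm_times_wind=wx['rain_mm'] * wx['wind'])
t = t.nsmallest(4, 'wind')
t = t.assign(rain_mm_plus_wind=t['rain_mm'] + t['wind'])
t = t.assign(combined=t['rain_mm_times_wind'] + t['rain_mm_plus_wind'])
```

add column rain_mm_times_wind = wx['rain_mm'] * wx['wind']:
  month  wind  rain_mm  rain_mm_times_wind
0   Nov    26      108                2808
1   Apr    59      282               16638
2   Sep    95      223               21185
3   Oct    86      273               23478
4   Dec    37      129                4773
5   Jan    42       89                3738
6   Oct   109      147               16023
7   Jan    46       95                4370
8   Jan    93      300               27900
9   Oct    29      196                5684
take 4 rows with smallest wind:
  month  wind  rain_mm  rain_mm_times_wind
0   Nov    26      108                2808
9   Oct    29      196                5684
4   Dec    37      129                4773
5   Jan    42       89                3738
add column rain_mm_plus_wind = t['rain_mm'] + t['wind']:
  month  wind  rain_mm  rain_mm_times_wind  rain_mm_plus_wind
0   Nov    26      108                2808                134
9   Oct    29      196                5684                225
4   Dec    37      129                4773                166
5   Jan    42       89                3738                131
add column combined = t['rain_mm_times_wind'] + t['rain_mm_plus_wind']:
  month  wind  rain_mm  rain_mm_times_wind  rain_mm_plus_wind  combined
0   Nov    26      108                2808                134      2942
9   Oct    29      196                5684                225      5909
4   Dec    37      129                4773                166      4939
5   Jan    42       89                3738                131      3869
Hence 17659.

17659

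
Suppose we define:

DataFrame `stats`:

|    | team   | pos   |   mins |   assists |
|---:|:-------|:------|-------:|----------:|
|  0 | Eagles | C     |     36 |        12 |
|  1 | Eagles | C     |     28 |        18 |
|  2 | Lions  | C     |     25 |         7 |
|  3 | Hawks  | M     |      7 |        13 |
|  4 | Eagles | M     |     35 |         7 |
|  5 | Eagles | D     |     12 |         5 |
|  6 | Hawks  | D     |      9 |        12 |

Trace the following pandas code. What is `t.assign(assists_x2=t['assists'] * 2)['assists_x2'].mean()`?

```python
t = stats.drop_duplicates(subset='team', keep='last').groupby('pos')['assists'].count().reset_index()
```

3.0

drop duplicate team (keep=last):
     team pos  mins  assists
2   Lions   C    25        7
5  Eagles   D    12        5
6   Hawks   D     9       12
group by pos, count of assists:
pos
C    1
D    2
Name: assists, dtype: int64
reset_index():
  pos  assists
0   C        1
1   D        2
add column assists_x2 = t['assists'] * 2:
  pos  assists  assists_x2
0   C        1           2
1   D        2           4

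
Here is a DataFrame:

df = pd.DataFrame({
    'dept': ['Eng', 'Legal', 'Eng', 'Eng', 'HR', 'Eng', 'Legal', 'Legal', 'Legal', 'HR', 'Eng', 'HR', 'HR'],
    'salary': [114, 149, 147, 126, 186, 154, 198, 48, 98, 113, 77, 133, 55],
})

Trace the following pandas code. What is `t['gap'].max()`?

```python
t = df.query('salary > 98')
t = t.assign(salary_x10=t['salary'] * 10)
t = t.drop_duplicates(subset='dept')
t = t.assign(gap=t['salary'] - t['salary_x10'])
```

-1026

filter rows where salary > 98:
     dept  salary
0     Eng     114
1   Legal     149
2     Eng     147
3     Eng     126
4      HR     186
5     Eng     154
6   Legal     198
9      HR     113
11     HR     133
add column salary_x10 = t['salary'] * 10:
     dept  salary  salary_x10
0     Eng     114        1140
1   Legal     149        1490
2     Eng     147        1470
3     Eng     126        1260
4      HR     186        1860
5     Eng     154        1540
6   Legal     198        1980
9      HR     113        1130
11     HR     133        1330
drop duplicate dept (keep=first):
    dept  salary  salary_x10
0    Eng     114        1140
1  Legal     149        1490
4     HR     186        1860
add column gap = t['salary'] - t['salary_x10']:
    dept  salary  salary_x10   gap
0    Eng     114        1140 -1026
1  Legal     149        1490 -1341
4     HR     186        1860 -1674
Finally, max of column 'gap' = -1026.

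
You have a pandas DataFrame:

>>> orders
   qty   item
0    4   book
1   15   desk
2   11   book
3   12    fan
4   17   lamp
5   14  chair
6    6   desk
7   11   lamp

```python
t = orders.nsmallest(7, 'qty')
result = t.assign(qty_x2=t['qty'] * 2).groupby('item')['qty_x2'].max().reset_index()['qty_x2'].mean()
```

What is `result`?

25.2

take 7 rows with smallest qty:
   qty   item
0    4   book
6    6   desk
2   11   book
7   11   lamp
3   12    fan
5   14  chair
1   15   desk
add column qty_x2 = t['qty'] * 2:
   qty   item  qty_x2
0    4   book       8
6    6   desk      12
2   11   book      22
7   11   lamp      22
3   12    fan      24
5   14  chair      28
1   15   desk      30
group by item, max of qty_x2:
item
book     22
chair    28
desk     30
fan      24
lamp     22
Name: qty_x2, dtype: int64
reset_index():
    item  qty_x2
0   book      22
1  chair      28
2   desk      30
3    fan      24
4   lamp      22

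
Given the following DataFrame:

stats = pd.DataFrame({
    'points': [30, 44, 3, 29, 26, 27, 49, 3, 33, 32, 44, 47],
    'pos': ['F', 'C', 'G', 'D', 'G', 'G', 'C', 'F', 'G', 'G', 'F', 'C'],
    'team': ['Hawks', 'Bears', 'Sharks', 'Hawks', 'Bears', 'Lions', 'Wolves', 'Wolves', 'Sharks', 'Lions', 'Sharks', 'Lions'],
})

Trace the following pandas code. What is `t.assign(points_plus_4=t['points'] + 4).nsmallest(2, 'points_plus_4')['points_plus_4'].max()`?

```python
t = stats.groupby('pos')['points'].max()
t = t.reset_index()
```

group by pos, max of points:
pos
C    49
D    29
F    44
G    33
Name: points, dtype: int64
reset_index():
  pos  points
0   C      49
1   D      29
2   F      44
3   G      33
add column points_plus_4 = t['points'] + 4:
  pos  points  points_plus_4
0   C      49             53
1   D      29             33
2   F      44             48
3   G      33             37
take 2 rows with smallest points_plus_4:
  pos  points  points_plus_4
1   D      29             33
3   G      33             37
The max of column 'points_plus_4' is 37.

37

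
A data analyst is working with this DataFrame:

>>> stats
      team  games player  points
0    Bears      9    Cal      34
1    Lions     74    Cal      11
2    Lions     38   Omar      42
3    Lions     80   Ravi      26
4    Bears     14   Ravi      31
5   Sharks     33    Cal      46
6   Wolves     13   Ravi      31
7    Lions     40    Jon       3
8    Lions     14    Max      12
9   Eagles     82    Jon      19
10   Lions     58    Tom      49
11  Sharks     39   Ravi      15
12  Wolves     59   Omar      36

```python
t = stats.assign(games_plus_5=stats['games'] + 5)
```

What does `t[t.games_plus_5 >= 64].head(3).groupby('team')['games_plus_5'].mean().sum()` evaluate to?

169.0

add column games_plus_5 = stats['games'] + 5:
      team  games player  points  games_plus_5
0    Bears      9    Cal      34            14
1    Lions     74    Cal      11            79
2    Lions     38   Omar      42            43
3    Lions     80   Ravi      26            85
4    Bears     14   Ravi      31            19
5   Sharks     33    Cal      46            38
6   Wolves     13   Ravi      31            18
7    Lions     40    Jon       3            45
8    Lions     14    Max      12            19
9   Eagles     82    Jon      19            87
10   Lions     58    Tom      49            63
11  Sharks     39   Ravi      15            44
12  Wolves     59   Omar      36            64
filter rows where games_plus_5 >= 64:
      team  games player  points  games_plus_5
1    Lions     74    Cal      11            79
3    Lions     80   Ravi      26            85
9   Eagles     82    Jon      19            87
12  Wolves     59   Omar      36            64
take first 3 rows:
     team  games player  points  games_plus_5
1   Lions     74    Cal      11            79
3   Lions     80   Ravi      26            85
9  Eagles     82    Jon      19            87
group by team, mean of games_plus_5:
team
Eagles    87.0
Lions     82.0
Name: games_plus_5, dtype: float64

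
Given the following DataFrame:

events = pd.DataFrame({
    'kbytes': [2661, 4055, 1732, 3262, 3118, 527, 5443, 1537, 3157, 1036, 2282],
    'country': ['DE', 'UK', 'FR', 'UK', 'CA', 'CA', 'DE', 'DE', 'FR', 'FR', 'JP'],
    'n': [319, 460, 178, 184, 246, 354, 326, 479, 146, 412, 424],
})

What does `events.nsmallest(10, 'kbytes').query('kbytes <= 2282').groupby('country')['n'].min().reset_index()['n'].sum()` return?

take 10 rows with smallest kbytes:
    kbytes country    n
5      527      CA  354
9     1036      FR  412
7     1537      DE  479
2     1732      FR  178
10    2282      JP  424
0     2661      DE  319
4     3118      CA  246
8     3157      FR  146
3     3262      UK  184
1     4055      UK  460
filter rows where kbytes <= 2282:
    kbytes country    n
5      527      CA  354
9     1036      FR  412
7     1537      DE  479
2     1732      FR  178
10    2282      JP  424
group by country, min of n:
country
CA    354
DE    479
FR    178
JP    424
Name: n, dtype: int64
reset_index():
  country    n
0      CA  354
1      DE  479
2      FR  178
3      JP  424
So sum() = 1435.

1435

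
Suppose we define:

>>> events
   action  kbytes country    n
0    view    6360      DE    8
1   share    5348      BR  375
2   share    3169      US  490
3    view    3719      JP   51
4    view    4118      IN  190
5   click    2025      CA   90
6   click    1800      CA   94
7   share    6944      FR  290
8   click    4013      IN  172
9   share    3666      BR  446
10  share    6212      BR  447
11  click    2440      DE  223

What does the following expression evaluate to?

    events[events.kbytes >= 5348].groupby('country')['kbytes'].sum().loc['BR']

11560

filter rows where kbytes >= 5348:
   action  kbytes country    n
0    view    6360      DE    8
1   share    5348      BR  375
7   share    6944      FR  290
10  share    6212      BR  447
group by country, sum of kbytes:
country
BR    11560
DE     6360
FR     6944
Name: kbytes, dtype: int64
So loc['BR'] = 11560.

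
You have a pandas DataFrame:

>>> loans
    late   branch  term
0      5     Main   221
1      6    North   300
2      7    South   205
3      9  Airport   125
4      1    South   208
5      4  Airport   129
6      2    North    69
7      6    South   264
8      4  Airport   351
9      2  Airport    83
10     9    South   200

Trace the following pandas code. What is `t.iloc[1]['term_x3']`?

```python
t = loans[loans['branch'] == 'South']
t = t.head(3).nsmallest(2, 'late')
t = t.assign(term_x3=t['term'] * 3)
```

792

filter rows where branch == 'South':
    late branch  term
2      7  South   205
4      1  South   208
7      6  South   264
10     9  South   200
take first 3 rows:
   late branch  term
2     7  South   205
4     1  South   208
7     6  South   264
take 2 rows with smallest late:
   late branch  term
4     1  South   208
7     6  South   264
add column term_x3 = t['term'] * 3:
   late branch  term  term_x3
4     1  South   208      624
7     6  South   264      792
Then the value at position 1, column 'term_x3': 792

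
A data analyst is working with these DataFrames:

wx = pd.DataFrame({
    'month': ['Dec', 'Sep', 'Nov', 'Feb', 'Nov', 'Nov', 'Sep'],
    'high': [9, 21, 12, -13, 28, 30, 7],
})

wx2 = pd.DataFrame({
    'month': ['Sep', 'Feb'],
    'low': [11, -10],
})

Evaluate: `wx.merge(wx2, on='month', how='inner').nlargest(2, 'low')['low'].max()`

merge on 'month' (how='inner') → 3 rows:
  month  high  low
0   Sep    21   11
1   Feb   -13  -10
2   Sep     7   11
take 2 rows with largest low:
  month  high  low
0   Sep    21   11
2   Sep     7   11
Then the max of column 'low': 11

11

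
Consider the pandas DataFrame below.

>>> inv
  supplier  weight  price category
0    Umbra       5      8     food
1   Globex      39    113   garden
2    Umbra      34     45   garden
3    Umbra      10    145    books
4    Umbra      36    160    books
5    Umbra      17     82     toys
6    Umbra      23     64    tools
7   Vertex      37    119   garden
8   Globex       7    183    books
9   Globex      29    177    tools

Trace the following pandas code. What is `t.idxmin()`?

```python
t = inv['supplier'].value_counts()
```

Vertex

value_counts of supplier:
supplier
Umbra     6
Globex    3
Vertex    1
Name: count, dtype: int64
Finally, label with the smallest value = Vertex.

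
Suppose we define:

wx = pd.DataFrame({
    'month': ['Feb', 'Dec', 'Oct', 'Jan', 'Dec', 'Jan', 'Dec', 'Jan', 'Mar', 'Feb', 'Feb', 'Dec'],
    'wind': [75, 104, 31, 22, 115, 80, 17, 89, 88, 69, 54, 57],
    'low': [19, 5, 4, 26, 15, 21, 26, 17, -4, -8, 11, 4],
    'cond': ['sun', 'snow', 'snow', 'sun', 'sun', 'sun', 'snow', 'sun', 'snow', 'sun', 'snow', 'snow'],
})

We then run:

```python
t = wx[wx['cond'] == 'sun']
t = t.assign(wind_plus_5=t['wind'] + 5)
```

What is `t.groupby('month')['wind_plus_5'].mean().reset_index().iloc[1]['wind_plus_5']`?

filter rows where cond == 'sun':
  month  wind  low cond
0   Feb    75   19  sun
3   Jan    22   26  sun
4   Dec   115   15  sun
5   Jan    80   21  sun
7   Jan    89   17  sun
9   Feb    69   -8  sun
add column wind_plus_5 = t['wind'] + 5:
  month  wind  low cond  wind_plus_5
0   Feb    75   19  sun           80
3   Jan    22   26  sun           27
4   Dec   115   15  sun          120
5   Jan    80   21  sun           85
7   Jan    89   17  sun           94
9   Feb    69   -8  sun           74
group by month, mean of wind_plus_5:
month
Dec    120.000000
Feb     77.000000
Jan     68.666667
Name: wind_plus_5, dtype: float64
reset_index():
  month  wind_plus_5
0   Dec   120.000000
1   Feb    77.000000
2   Jan    68.666667
Hence 77.0.

77.0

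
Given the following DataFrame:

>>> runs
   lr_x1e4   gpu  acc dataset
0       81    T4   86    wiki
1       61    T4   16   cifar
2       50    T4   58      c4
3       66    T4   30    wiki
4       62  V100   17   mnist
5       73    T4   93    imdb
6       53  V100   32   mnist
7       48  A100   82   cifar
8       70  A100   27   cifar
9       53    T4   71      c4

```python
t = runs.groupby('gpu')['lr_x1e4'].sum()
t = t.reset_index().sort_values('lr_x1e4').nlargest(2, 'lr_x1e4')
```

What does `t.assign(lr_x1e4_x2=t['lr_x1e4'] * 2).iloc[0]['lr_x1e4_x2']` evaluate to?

768

group by gpu, sum of lr_x1e4:
gpu
A100    118
T4      384
V100    115
Name: lr_x1e4, dtype: int64
reset_index():
    gpu  lr_x1e4
0  A100      118
1    T4      384
2  V100      115
sort by lr_x1e4:
    gpu  lr_x1e4
2  V100      115
0  A100      118
1    T4      384
take 2 rows with largest lr_x1e4:
    gpu  lr_x1e4
1    T4      384
0  A100      118
add column lr_x1e4_x2 = t['lr_x1e4'] * 2:
    gpu  lr_x1e4  lr_x1e4_x2
1    T4      384         768
0  A100      118         236
Hence 768.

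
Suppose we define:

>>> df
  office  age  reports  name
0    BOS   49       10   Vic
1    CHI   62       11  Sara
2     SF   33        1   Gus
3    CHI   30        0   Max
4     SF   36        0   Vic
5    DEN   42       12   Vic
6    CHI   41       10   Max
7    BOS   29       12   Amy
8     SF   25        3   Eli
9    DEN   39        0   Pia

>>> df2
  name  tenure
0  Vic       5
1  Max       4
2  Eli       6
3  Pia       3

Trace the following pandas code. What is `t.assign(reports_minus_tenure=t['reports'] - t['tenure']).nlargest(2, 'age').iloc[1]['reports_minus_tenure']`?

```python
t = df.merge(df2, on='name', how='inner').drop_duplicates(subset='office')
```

merge on 'name' (how='inner') → 7 rows:
  office  age  reports name  tenure
0    BOS   49       10  Vic       5
1    CHI   30        0  Max       4
2     SF   36        0  Vic       5
3    DEN   42       12  Vic       5
4    CHI   41       10  Max       4
5     SF   25        3  Eli       6
6    DEN   39        0  Pia       3
drop duplicate office (keep=first):
  office  age  reports name  tenure
0    BOS   49       10  Vic       5
1    CHI   30        0  Max       4
2     SF   36        0  Vic       5
3    DEN   42       12  Vic       5
add column reports_minus_tenure = t['reports'] - t['tenure']:
  office  age  reports name  tenure  reports_minus_tenure
0    BOS   49       10  Vic       5                     5
1    CHI   30        0  Max       4                    -4
2     SF   36        0  Vic       5                    -5
3    DEN   42       12  Vic       5                     7
take 2 rows with largest age:
  office  age  reports name  tenure  reports_minus_tenure
0    BOS   49       10  Vic       5                     5
3    DEN   42       12  Vic       5                     7
value at position 1, column 'reports_minus_tenure' → 7

7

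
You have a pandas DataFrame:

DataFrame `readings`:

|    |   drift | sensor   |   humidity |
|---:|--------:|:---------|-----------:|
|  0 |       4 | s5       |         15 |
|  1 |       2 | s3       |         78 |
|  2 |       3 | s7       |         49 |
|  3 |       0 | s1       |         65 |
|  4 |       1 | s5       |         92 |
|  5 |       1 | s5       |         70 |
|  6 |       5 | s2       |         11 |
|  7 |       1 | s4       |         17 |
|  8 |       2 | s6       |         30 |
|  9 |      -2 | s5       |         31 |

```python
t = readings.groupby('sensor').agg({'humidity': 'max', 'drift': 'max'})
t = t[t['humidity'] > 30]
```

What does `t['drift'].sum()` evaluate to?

group by sensor: max(humidity), max(drift):
        humidity  drift
sensor                 
s1            65      0
s2            11      5
s3            78      2
s4            17      1
s5            92      4
s6            30      2
s7            49      3
filter rows where humidity > 30:
        humidity  drift
sensor                 
s1            65      0
s3            78      2
s5            92      4
s7            49      3
Reading off the sum of column 'drift', we get 9.

9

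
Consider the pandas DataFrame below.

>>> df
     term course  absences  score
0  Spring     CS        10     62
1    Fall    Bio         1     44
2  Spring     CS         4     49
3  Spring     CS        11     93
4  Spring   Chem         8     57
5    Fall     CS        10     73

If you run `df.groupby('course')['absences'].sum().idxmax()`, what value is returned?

CS

group by course, sum of absences:
course
Bio      1
CS      35
Chem     8
Name: absences, dtype: int64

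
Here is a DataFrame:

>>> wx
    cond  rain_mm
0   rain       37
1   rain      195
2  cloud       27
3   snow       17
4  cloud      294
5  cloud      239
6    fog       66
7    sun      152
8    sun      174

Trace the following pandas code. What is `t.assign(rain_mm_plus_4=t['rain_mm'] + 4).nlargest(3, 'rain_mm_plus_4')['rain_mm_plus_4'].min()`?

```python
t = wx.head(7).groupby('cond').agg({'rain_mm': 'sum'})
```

take first 7 rows:
    cond  rain_mm
0   rain       37
1   rain      195
2  cloud       27
3   snow       17
4  cloud      294
5  cloud      239
6    fog       66
group by cond, sum of rain_mm:
       rain_mm
cond          
cloud      560
fog         66
rain       232
snow        17
add column rain_mm_plus_4 = t['rain_mm'] + 4:
       rain_mm  rain_mm_plus_4
cond                          
cloud      560             564
fog         66              70
rain       232             236
snow        17              21
take 3 rows with largest rain_mm_plus_4:
       rain_mm  rain_mm_plus_4
cond                          
cloud      560             564
rain       232             236
fog         66              70

70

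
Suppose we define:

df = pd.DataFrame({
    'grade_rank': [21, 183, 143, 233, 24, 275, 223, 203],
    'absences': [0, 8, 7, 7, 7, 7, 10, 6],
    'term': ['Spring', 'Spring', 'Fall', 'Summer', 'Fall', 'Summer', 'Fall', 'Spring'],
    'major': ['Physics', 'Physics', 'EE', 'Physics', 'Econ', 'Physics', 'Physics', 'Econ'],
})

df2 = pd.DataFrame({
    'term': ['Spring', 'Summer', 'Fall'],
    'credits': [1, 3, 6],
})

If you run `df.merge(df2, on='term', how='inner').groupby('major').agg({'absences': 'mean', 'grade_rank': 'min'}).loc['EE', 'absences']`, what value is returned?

7.0

merge on 'term' (how='inner') → 8 rows:
   grade_rank  absences    term    major  credits
0          21         0  Spring  Physics        1
1         183         8  Spring  Physics        1
2         143         7    Fall       EE        6
3         233         7  Summer  Physics        3
4          24         7    Fall     Econ        6
5         275         7  Summer  Physics        3
6         223        10    Fall  Physics        6
7         203         6  Spring     Econ        1
group by major: mean(absences), min(grade_rank):
         absences  grade_rank
major                        
EE            7.0         143
Econ          6.5          24
Physics       6.4          21
value at row 'EE', column 'absences' → 7.0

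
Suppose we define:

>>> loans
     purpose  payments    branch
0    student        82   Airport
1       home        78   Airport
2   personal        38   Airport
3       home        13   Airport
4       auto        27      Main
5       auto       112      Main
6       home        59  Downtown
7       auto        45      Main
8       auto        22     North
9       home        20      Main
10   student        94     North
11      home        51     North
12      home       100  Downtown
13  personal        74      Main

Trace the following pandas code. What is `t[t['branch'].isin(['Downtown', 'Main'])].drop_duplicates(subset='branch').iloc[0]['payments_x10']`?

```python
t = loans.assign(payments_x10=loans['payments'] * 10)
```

270

add column payments_x10 = loans['payments'] * 10:
     purpose  payments    branch  payments_x10
0    student        82   Airport           820
1       home        78   Airport           780
2   personal        38   Airport           380
3       home        13   Airport           130
4       auto        27      Main           270
5       auto       112      Main          1120
6       home        59  Downtown           590
7       auto        45      Main           450
8       auto        22     North           220
9       home        20      Main           200
10   student        94     North           940
11      home        51     North           510
12      home       100  Downtown          1000
13  personal        74      Main           740
filter rows where branch in ['Downtown', 'Main']:
     purpose  payments    branch  payments_x10
4       auto        27      Main           270
5       auto       112      Main          1120
6       home        59  Downtown           590
7       auto        45      Main           450
9       home        20      Main           200
12      home       100  Downtown          1000
13  personal        74      Main           740
drop duplicate branch (keep=first):
  purpose  payments    branch  payments_x10
4    auto        27      Main           270
6    home        59  Downtown           590
Then the value at position 0, column 'payments_x10': 270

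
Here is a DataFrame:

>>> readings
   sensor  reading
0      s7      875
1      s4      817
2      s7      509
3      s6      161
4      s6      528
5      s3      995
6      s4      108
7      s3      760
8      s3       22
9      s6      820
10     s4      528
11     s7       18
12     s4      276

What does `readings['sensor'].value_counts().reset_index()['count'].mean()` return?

value_counts of sensor:
sensor
s4    4
s7    3
s6    3
s3    3
Name: count, dtype: int64
reset_index():
  sensor  count
0     s4      4
1     s7      3
2     s6      3
3     s3      3

3.25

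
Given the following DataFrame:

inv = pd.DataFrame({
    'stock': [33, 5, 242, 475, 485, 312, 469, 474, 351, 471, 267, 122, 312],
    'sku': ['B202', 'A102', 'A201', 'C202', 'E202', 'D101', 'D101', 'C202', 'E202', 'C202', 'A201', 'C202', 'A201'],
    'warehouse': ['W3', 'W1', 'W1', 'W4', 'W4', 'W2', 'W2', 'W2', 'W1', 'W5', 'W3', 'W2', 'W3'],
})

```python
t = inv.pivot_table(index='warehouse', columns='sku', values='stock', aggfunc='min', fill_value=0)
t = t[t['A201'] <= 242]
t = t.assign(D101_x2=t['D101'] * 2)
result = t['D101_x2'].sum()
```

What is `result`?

624

pivot: rows=warehouse, cols=sku, min(stock):
sku        A102  A201  B202  C202  D101  E202
warehouse                                    
W1            5   242     0     0     0   351
W2            0     0     0   122   312     0
W3            0   267    33     0     0     0
W4            0     0     0   475     0   485
W5            0     0     0   471     0     0
filter rows where A201 <= 242:
sku        A102  A201  B202  C202  D101  E202
warehouse                                    
W1            5   242     0     0     0   351
W2            0     0     0   122   312     0
W4            0     0     0   475     0   485
W5            0     0     0   471     0     0
add column D101_x2 = t['D101'] * 2:
sku        A102  A201  B202  C202  D101  E202  D101_x2
warehouse                                             
W1            5   242     0     0     0   351        0
W2            0     0     0   122   312     0      624
W4            0     0     0   475     0   485        0
W5            0     0     0   471     0     0        0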